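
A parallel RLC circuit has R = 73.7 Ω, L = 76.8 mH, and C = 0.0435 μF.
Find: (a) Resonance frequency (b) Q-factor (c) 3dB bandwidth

Step 1 — Resonance: ω₀ = 1/√(LC) = 1/√(0.0768·4.35e-08) = 1.73e+04 rad/s.
Step 2 — f₀ = ω₀/(2π) = 2754 Hz.
Step 3 — Parallel Q: Q = R/(ω₀L) = 73.7/(1.73e+04·0.0768) = 0.05547.
Step 4 — Bandwidth: Δω = ω₀/Q = 3.119e+05 rad/s; BW = Δω/(2π) = 4.964e+04 Hz.

(a) f₀ = 2754 Hz  (b) Q = 0.05547  (c) BW = 4.964e+04 Hz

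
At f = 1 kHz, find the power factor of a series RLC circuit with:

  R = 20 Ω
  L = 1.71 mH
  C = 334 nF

Step 1 — Angular frequency: ω = 2π·f = 2π·1000 = 6283 rad/s.
Step 2 — Component impedances:
  R: Z = R = 20 Ω
  L: Z = jωL = j·6283·0.00171 = 0 + j10.74 Ω
  C: Z = 1/(jωC) = -j/(ω·C) = 0 - j476.5 Ω
Step 3 — Series combination: Z_total = R + L + C = 20 - j465.8 Ω = 466.2∠-87.5° Ω.
Step 4 — Power factor: PF = cos(φ) = Re(Z)/|Z| = 20/466.2 = 0.0429.
Step 5 — Type: Im(Z) = -465.8 ⇒ leading (phase φ = -87.5°).

PF = 0.0429 (leading, φ = -87.5°)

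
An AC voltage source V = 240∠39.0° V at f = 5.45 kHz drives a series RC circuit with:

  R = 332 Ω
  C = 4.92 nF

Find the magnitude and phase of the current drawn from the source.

Step 1 — Angular frequency: ω = 2π·f = 2π·5450 = 3.424e+04 rad/s.
Step 2 — Component impedances:
  R: Z = R = 332 Ω
  C: Z = 1/(jωC) = -j/(ω·C) = 0 - j5936 Ω
Step 3 — Series combination: Z_total = R + C = 332 - j5936 Ω = 5945∠-86.8° Ω.
Step 4 — Source phasor: V = 240∠39.0° V = 186.5 + j151 V.
Step 5 — Ohm's law: I = V / Z_total = (186.5 + j151) / (332 - j5936) = -0.02361 + j0.03274 A.
Step 6 — Convert to polar: |I| = 0.04037 A, ∠I = 125.8°.

I = 0.04037∠125.8° A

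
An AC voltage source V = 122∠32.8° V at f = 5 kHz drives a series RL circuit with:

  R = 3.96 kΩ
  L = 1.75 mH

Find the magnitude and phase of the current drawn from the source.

Step 1 — Angular frequency: ω = 2π·f = 2π·5000 = 3.142e+04 rad/s.
Step 2 — Component impedances:
  R: Z = R = 3960 Ω
  L: Z = jωL = j·3.142e+04·0.00175 = 0 + j54.98 Ω
Step 3 — Series combination: Z_total = R + L = 3960 + j54.98 Ω = 3960∠0.8° Ω.
Step 4 — Source phasor: V = 122∠32.8° V = 102.5 + j66.09 V.
Step 5 — Ohm's law: I = V / Z_total = (102.5 + j66.09) / (3960 + j54.98) = 0.02612 + j0.01633 A.
Step 6 — Convert to polar: |I| = 0.03081 A, ∠I = 32.0°.

I = 0.03081∠32.0° A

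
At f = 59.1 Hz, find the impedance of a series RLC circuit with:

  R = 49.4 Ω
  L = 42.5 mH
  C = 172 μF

Step 1 — Angular frequency: ω = 2π·f = 2π·59.1 = 371.3 rad/s.
Step 2 — Component impedances:
  R: Z = R = 49.4 Ω
  L: Z = jωL = j·371.3·0.0425 = 0 + j15.78 Ω
  C: Z = 1/(jωC) = -j/(ω·C) = 0 - j15.66 Ω
Step 3 — Series combination: Z_total = R + L + C = 49.4 + j0.1249 Ω = 49.4∠0.1° Ω.

Z = 49.4 + j0.1249 Ω = 49.4∠0.1° Ω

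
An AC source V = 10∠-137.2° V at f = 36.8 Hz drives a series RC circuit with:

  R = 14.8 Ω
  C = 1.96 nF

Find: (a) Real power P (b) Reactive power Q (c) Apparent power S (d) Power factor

Step 1 — Angular frequency: ω = 2π·f = 2π·36.8 = 231.2 rad/s.
Step 2 — Component impedances:
  R: Z = R = 14.8 Ω
  C: Z = 1/(jωC) = -j/(ω·C) = 0 - j2.207e+06 Ω
Step 3 — Series combination: Z_total = R + C = 14.8 - j2.207e+06 Ω = 2.207e+06∠-90.0° Ω.
Step 4 — Source phasor: V = 10∠-137.2° V = -7.337 - j6.794 V.
Step 5 — Current: I = V / Z = 3.079e-06 - j3.325e-06 A = 4.532e-06∠-47.2° A.
Step 6 — Complex power: S = V·I* = 3.04e-10 - j4.532e-05 VA.
Step 7 — Real power: P = Re(S) = 3.04e-10 W.
Step 8 — Reactive power: Q = Im(S) = -4.532e-05 VAR.
Step 9 — Apparent power: |S| = 4.532e-05 VA.
Step 10 — Power factor: PF = P/|S| = 6.707e-06 (leading).

(a) P = 3.04e-10 W  (b) Q = -4.532e-05 VAR  (c) S = 4.532e-05 VA  (d) PF = 6.707e-06 (leading)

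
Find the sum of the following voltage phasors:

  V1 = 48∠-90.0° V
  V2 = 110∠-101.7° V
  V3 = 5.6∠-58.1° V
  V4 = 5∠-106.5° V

Step 1 — Convert each phasor to rectangular form:
  V1 = 48·(cos(-90.0°) + j·sin(-90.0°)) = 0 - j48 V
  V2 = 110·(cos(-101.7°) + j·sin(-101.7°)) = -22.31 - j107.7 V
  V3 = 5.6·(cos(-58.1°) + j·sin(-58.1°)) = 2.959 - j4.754 V
  V4 = 5·(cos(-106.5°) + j·sin(-106.5°)) = -1.42 - j4.794 V
Step 2 — Sum components: V_total = -20.77 - j165.3 V.
Step 3 — Convert to polar: |V_total| = 166.6 V, ∠V_total = -97.2°.

V_total = 166.6∠-97.2° V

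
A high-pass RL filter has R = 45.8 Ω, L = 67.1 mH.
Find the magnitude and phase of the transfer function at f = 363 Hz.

Step 1 — Angular frequency: ω = 2π·363 = 2281 rad/s.
Step 2 — Transfer function: H(jω) = jωL/(R + jωL).
Step 3 — Numerator jωL = j·153; denominator R + jωL = 45.8 + j153.
Step 4 — H = 0.9178 + j0.2747.
Step 5 — Magnitude: |H| = 0.958 (-0.4 dB); phase: φ = 16.7°.

|H| = 0.958 (-0.4 dB), φ = 16.7°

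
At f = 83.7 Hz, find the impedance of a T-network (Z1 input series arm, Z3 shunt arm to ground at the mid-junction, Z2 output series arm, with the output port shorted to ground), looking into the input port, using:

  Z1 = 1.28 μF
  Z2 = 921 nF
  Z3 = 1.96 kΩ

Step 1 — Angular frequency: ω = 2π·f = 2π·83.7 = 525.9 rad/s.
Step 2 — Component impedances:
  Z1: Z = 1/(jωC) = -j/(ω·C) = 0 - j1486 Ω
  Z2: Z = 1/(jωC) = -j/(ω·C) = 0 - j2065 Ω
  Z3: Z = R = 1960 Ω
Step 3 — With the output port shorted to ground, the output series arm Z2 runs from the junction to ground; the shunt arm Z3 also runs from the junction to ground. They appear in parallel: Z3 || Z2 = 1031 - j978.7 Ω.
Step 4 — Series with input arm Z1: Z_in = Z1 + (Z3 || Z2) = 1031 - j2464 Ω = 2671∠-67.3° Ω.

Z = 1031 - j2464 Ω = 2671∠-67.3° Ω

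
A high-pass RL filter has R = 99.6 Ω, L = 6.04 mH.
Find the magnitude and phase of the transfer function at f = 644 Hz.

Step 1 — Angular frequency: ω = 2π·644 = 4046 rad/s.
Step 2 — Transfer function: H(jω) = jωL/(R + jωL).
Step 3 — Numerator jωL = j·24.44; denominator R + jωL = 99.6 + j24.44.
Step 4 — H = 0.05679 + j0.2314.
Step 5 — Magnitude: |H| = 0.2383 (-12.5 dB); phase: φ = 76.2°.

|H| = 0.2383 (-12.5 dB), φ = 76.2°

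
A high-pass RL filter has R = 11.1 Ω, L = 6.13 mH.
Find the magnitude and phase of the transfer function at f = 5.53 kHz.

Step 1 — Angular frequency: ω = 2π·5530 = 3.475e+04 rad/s.
Step 2 — Transfer function: H(jω) = jωL/(R + jωL).
Step 3 — Numerator jωL = j·213; denominator R + jωL = 11.1 + j213.
Step 4 — H = 0.9973 + j0.05197.
Step 5 — Magnitude: |H| = 0.9986 (-0.0 dB); phase: φ = 3.0°.

|H| = 0.9986 (-0.0 dB), φ = 3.0°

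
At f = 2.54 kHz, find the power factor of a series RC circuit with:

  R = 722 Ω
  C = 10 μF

Step 1 — Angular frequency: ω = 2π·f = 2π·2540 = 1.596e+04 rad/s.
Step 2 — Component impedances:
  R: Z = R = 722 Ω
  C: Z = 1/(jωC) = -j/(ω·C) = 0 - j6.266 Ω
Step 3 — Series combination: Z_total = R + C = 722 - j6.266 Ω = 722∠-0.5° Ω.
Step 4 — Power factor: PF = cos(φ) = Re(Z)/|Z| = 722/722 = 1.
Step 5 — Type: Im(Z) = -6.266 ⇒ leading (phase φ = -0.5°).

PF = 1 (leading, φ = -0.5°)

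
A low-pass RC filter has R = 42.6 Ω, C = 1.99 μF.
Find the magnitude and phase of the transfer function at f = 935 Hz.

Step 1 — Angular frequency: ω = 2π·935 = 5875 rad/s.
Step 2 — Transfer function: H(jω) = 1/(1 + jωRC).
Step 3 — Denominator: 1 + jωRC = 1 + j·5875·42.6·1.99e-06 = 1 + j0.498.
Step 4 — H = 0.8013 - j0.3991.
Step 5 — Magnitude: |H| = 0.8951 (-1.0 dB); phase: φ = -26.5°.

|H| = 0.8951 (-1.0 dB), φ = -26.5°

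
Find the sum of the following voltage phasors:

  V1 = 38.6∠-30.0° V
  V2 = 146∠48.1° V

Step 1 — Convert each phasor to rectangular form:
  V1 = 38.6·(cos(-30.0°) + j·sin(-30.0°)) = 33.43 - j19.3 V
  V2 = 146·(cos(48.1°) + j·sin(48.1°)) = 97.5 + j108.7 V
Step 2 — Sum components: V_total = 130.9 + j89.37 V.
Step 3 — Convert to polar: |V_total| = 158.5 V, ∠V_total = 34.3°.

V_total = 158.5∠34.3° V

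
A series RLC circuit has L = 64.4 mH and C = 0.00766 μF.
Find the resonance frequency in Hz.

Step 1 — Resonance condition Im(Z)=0 gives ω₀ = 1/√(LC).
Step 2 — ω₀ = 1/√(0.0644·7.66e-09) = 4.502e+04 rad/s.
Step 3 — f₀ = ω₀/(2π) = 7166 Hz.

f₀ = 7166 Hz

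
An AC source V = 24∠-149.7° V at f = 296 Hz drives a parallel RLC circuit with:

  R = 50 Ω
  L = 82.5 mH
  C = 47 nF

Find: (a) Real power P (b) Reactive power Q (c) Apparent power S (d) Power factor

Step 1 — Angular frequency: ω = 2π·f = 2π·296 = 1860 rad/s.
Step 2 — Component impedances:
  R: Z = R = 50 Ω
  L: Z = jωL = j·1860·0.0825 = 0 + j153.4 Ω
  C: Z = 1/(jωC) = -j/(ω·C) = 0 - j1.144e+04 Ω
Step 3 — Parallel combination: 1/Z_total = 1/R + 1/L + 1/C; Z_total = 45.32 + j14.57 Ω = 47.6∠17.8° Ω.
Step 4 — Source phasor: V = 24∠-149.7° V = -20.72 - j12.11 V.
Step 5 — Current: I = V / Z = -0.4923 - j0.1089 A = 0.5042∠-167.5° A.
Step 6 — Complex power: S = V·I* = 11.52 + j3.704 VA.
Step 7 — Real power: P = Re(S) = 11.52 W.
Step 8 — Reactive power: Q = Im(S) = 3.704 VAR.
Step 9 — Apparent power: |S| = 12.1 VA.
Step 10 — Power factor: PF = P/|S| = 0.952 (lagging).

(a) P = 11.52 W  (b) Q = 3.704 VAR  (c) S = 12.1 VA  (d) PF = 0.952 (lagging)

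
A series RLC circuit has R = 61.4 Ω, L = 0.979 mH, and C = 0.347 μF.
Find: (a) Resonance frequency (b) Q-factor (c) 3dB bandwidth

Step 1 — Resonance: ω₀ = 1/√(LC) = 1/√(0.000979·3.47e-07) = 5.426e+04 rad/s.
Step 2 — f₀ = ω₀/(2π) = 8635 Hz.
Step 3 — Series Q: Q = ω₀L/R = 5.426e+04·0.000979/61.4 = 0.8651.
Step 4 — Bandwidth: Δω = ω₀/Q = 6.272e+04 rad/s; BW = Δω/(2π) = 9982 Hz.

(a) f₀ = 8635 Hz  (b) Q = 0.8651  (c) BW = 9982 Hz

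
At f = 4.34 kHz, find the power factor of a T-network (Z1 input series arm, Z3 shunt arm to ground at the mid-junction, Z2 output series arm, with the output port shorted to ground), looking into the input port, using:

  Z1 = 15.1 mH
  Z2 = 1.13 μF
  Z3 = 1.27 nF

Step 1 — Angular frequency: ω = 2π·f = 2π·4340 = 2.727e+04 rad/s.
Step 2 — Component impedances:
  Z1: Z = jωL = j·2.727e+04·0.0151 = 0 + j411.8 Ω
  Z2: Z = 1/(jωC) = -j/(ω·C) = 0 - j32.45 Ω
  Z3: Z = 1/(jωC) = -j/(ω·C) = 0 - j2.888e+04 Ω
Step 3 — With the output port shorted to ground, the output series arm Z2 runs from the junction to ground; the shunt arm Z3 also runs from the junction to ground. They appear in parallel: Z3 || Z2 = 0 - j32.42 Ω.
Step 4 — Series with input arm Z1: Z_in = Z1 + (Z3 || Z2) = 0 + j379.3 Ω = 379.3∠90.0° Ω.
Step 5 — Power factor: PF = cos(φ) = Re(Z)/|Z| = 0/379.3 = 0.
Step 6 — Type: Im(Z) = 379.3 ⇒ lagging (phase φ = 90.0°).

PF = 0 (lagging, φ = 90.0°)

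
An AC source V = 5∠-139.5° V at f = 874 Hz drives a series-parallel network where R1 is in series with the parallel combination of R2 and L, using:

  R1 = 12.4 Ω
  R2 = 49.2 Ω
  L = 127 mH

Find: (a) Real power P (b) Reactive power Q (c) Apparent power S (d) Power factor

Step 1 — Angular frequency: ω = 2π·f = 2π·874 = 5492 rad/s.
Step 2 — Component impedances:
  R1: Z = R = 12.4 Ω
  R2: Z = R = 49.2 Ω
  L: Z = jωL = j·5492·0.127 = 0 + j697.4 Ω
Step 3 — Parallel branch: R2 || L = 1/(1/R2 + 1/L) = 48.96 + j3.454 Ω.
Step 4 — Series with R1: Z_total = R1 + (R2 || L) = 61.36 + j3.454 Ω = 61.45∠3.2° Ω.
Step 5 — Source phasor: V = 5∠-139.5° V = -3.802 - j3.247 V.
Step 6 — Current: I = V / Z = -0.06474 - j0.04928 A = 0.08136∠-142.7° A.
Step 7 — Complex power: S = V·I* = 0.4062 + j0.02286 VA.
Step 8 — Real power: P = Re(S) = 0.4062 W.
Step 9 — Reactive power: Q = Im(S) = 0.02286 VAR.
Step 10 — Apparent power: |S| = 0.4068 VA.
Step 11 — Power factor: PF = P/|S| = 0.9984 (lagging).

(a) P = 0.4062 W  (b) Q = 0.02286 VAR  (c) S = 0.4068 VA  (d) PF = 0.9984 (lagging)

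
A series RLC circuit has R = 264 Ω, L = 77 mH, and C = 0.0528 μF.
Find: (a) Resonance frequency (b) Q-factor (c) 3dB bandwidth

Step 1 — Resonance: ω₀ = 1/√(LC) = 1/√(0.077·5.28e-08) = 1.568e+04 rad/s.
Step 2 — f₀ = ω₀/(2π) = 2496 Hz.
Step 3 — Series Q: Q = ω₀L/R = 1.568e+04·0.077/264 = 4.574.
Step 4 — Bandwidth: Δω = ω₀/Q = 3429 rad/s; BW = Δω/(2π) = 545.7 Hz.

(a) f₀ = 2496 Hz  (b) Q = 4.574  (c) BW = 545.7 Hz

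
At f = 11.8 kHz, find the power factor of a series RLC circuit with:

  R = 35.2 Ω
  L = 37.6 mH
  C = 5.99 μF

Step 1 — Angular frequency: ω = 2π·f = 2π·1.18e+04 = 7.414e+04 rad/s.
Step 2 — Component impedances:
  R: Z = R = 35.2 Ω
  L: Z = jωL = j·7.414e+04·0.0376 = 0 + j2788 Ω
  C: Z = 1/(jωC) = -j/(ω·C) = 0 - j2.252 Ω
Step 3 — Series combination: Z_total = R + L + C = 35.2 + j2785 Ω = 2786∠89.3° Ω.
Step 4 — Power factor: PF = cos(φ) = Re(Z)/|Z| = 35.2/2785.7 = 0.01264.
Step 5 — Type: Im(Z) = 2785 ⇒ lagging (phase φ = 89.3°).

PF = 0.01264 (lagging, φ = 89.3°)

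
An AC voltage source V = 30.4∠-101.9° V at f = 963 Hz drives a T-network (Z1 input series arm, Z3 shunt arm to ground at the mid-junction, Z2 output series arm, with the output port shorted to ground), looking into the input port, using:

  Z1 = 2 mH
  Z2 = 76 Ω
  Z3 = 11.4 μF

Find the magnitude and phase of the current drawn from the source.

Step 1 — Angular frequency: ω = 2π·f = 2π·963 = 6051 rad/s.
Step 2 — Component impedances:
  Z1: Z = jωL = j·6051·0.002 = 0 + j12.1 Ω
  Z2: Z = R = 76 Ω
  Z3: Z = 1/(jωC) = -j/(ω·C) = 0 - j14.5 Ω
Step 3 — With the output port shorted to ground, the output series arm Z2 runs from the junction to ground; the shunt arm Z3 also runs from the junction to ground. They appear in parallel: Z3 || Z2 = 2.668 - j13.99 Ω.
Step 4 — Series with input arm Z1: Z_in = Z1 + (Z3 || Z2) = 2.668 - j1.887 Ω = 3.268∠-35.3° Ω.
Step 5 — Source phasor: V = 30.4∠-101.9° V = -6.269 - j29.75 V.
Step 6 — Ohm's law: I = V / Z_total = (-6.269 - j29.75) / (2.668 - j1.887) = 3.689 - j8.539 A.
Step 7 — Convert to polar: |I| = 9.302 A, ∠I = -66.6°.

I = 9.302∠-66.6° A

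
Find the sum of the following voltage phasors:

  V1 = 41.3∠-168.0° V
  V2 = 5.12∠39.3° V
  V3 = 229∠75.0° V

Step 1 — Convert each phasor to rectangular form:
  V1 = 41.3·(cos(-168.0°) + j·sin(-168.0°)) = -40.4 - j8.587 V
  V2 = 5.12·(cos(39.3°) + j·sin(39.3°)) = 3.962 + j3.243 V
  V3 = 229·(cos(75.0°) + j·sin(75.0°)) = 59.27 + j221.2 V
Step 2 — Sum components: V_total = 22.83 + j215.9 V.
Step 3 — Convert to polar: |V_total| = 217.1 V, ∠V_total = 84.0°.

V_total = 217.1∠84.0° V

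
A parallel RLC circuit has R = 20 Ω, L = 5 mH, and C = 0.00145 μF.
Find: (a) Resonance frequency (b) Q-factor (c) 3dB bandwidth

Step 1 — Resonance: ω₀ = 1/√(LC) = 1/√(0.005·1.45e-09) = 3.714e+05 rad/s.
Step 2 — f₀ = ω₀/(2π) = 5.911e+04 Hz.
Step 3 — Parallel Q: Q = R/(ω₀L) = 20/(3.714e+05·0.005) = 0.01077.
Step 4 — Bandwidth: Δω = ω₀/Q = 3.448e+07 rad/s; BW = Δω/(2π) = 5.488e+06 Hz.

(a) f₀ = 5.911e+04 Hz  (b) Q = 0.01077  (c) BW = 5.488e+06 Hz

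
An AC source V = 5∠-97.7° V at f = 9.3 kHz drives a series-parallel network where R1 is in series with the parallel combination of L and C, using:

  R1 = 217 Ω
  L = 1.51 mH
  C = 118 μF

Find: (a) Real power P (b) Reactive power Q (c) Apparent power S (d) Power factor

Step 1 — Angular frequency: ω = 2π·f = 2π·9300 = 5.843e+04 rad/s.
Step 2 — Component impedances:
  R1: Z = R = 217 Ω
  L: Z = jωL = j·5.843e+04·0.00151 = 0 + j88.23 Ω
  C: Z = 1/(jωC) = -j/(ω·C) = 0 - j0.145 Ω
Step 3 — Parallel branch: L || C = 1/(1/L + 1/C) = 0 - j0.1453 Ω.
Step 4 — Series with R1: Z_total = R1 + (L || C) = 217 - j0.1453 Ω = 217∠-0.0° Ω.
Step 5 — Source phasor: V = 5∠-97.7° V = -0.6699 - j4.955 V.
Step 6 — Current: I = V / Z = -0.003072 - j0.02284 A = 0.02304∠-97.7° A.
Step 7 — Complex power: S = V·I* = 0.1152 - j7.712e-05 VA.
Step 8 — Real power: P = Re(S) = 0.1152 W.
Step 9 — Reactive power: Q = Im(S) = -7.712e-05 VAR.
Step 10 — Apparent power: |S| = 0.1152 VA.
Step 11 — Power factor: PF = P/|S| = 1 (leading).

(a) P = 0.1152 W  (b) Q = -7.712e-05 VAR  (c) S = 0.1152 VA  (d) PF = 1 (leading)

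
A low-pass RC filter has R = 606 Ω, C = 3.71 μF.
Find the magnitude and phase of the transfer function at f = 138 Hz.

Step 1 — Angular frequency: ω = 2π·138 = 867.1 rad/s.
Step 2 — Transfer function: H(jω) = 1/(1 + jωRC).
Step 3 — Denominator: 1 + jωRC = 1 + j·867.1·606·3.71e-06 = 1 + j1.949.
Step 4 — H = 0.2083 - j0.4061.
Step 5 — Magnitude: |H| = 0.4564 (-6.8 dB); phase: φ = -62.8°.

|H| = 0.4564 (-6.8 dB), φ = -62.8°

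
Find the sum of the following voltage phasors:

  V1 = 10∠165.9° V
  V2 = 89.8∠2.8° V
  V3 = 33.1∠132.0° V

Step 1 — Convert each phasor to rectangular form:
  V1 = 10·(cos(165.9°) + j·sin(165.9°)) = -9.699 + j2.436 V
  V2 = 89.8·(cos(2.8°) + j·sin(2.8°)) = 89.69 + j4.387 V
  V3 = 33.1·(cos(132.0°) + j·sin(132.0°)) = -22.15 + j24.6 V
Step 2 — Sum components: V_total = 57.85 + j31.42 V.
Step 3 — Convert to polar: |V_total| = 65.83 V, ∠V_total = 28.5°.

V_total = 65.83∠28.5° V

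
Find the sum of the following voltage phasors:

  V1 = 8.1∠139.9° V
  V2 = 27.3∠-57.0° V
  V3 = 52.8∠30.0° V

Step 1 — Convert each phasor to rectangular form:
  V1 = 8.1·(cos(139.9°) + j·sin(139.9°)) = -6.196 + j5.217 V
  V2 = 27.3·(cos(-57.0°) + j·sin(-57.0°)) = 14.87 - j22.9 V
  V3 = 52.8·(cos(30.0°) + j·sin(30.0°)) = 45.73 + j26.4 V
Step 2 — Sum components: V_total = 54.4 + j8.722 V.
Step 3 — Convert to polar: |V_total| = 55.09 V, ∠V_total = 9.1°.

V_total = 55.09∠9.1° V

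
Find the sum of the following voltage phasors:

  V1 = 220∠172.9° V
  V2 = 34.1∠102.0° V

Step 1 — Convert each phasor to rectangular form:
  V1 = 220·(cos(172.9°) + j·sin(172.9°)) = -218.3 + j27.19 V
  V2 = 34.1·(cos(102.0°) + j·sin(102.0°)) = -7.09 + j33.35 V
Step 2 — Sum components: V_total = -225.4 + j60.55 V.
Step 3 — Convert to polar: |V_total| = 233.4 V, ∠V_total = 165.0°.

V_total = 233.4∠165.0° V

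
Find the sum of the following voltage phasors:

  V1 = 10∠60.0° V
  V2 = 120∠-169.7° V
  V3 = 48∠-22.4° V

Step 1 — Convert each phasor to rectangular form:
  V1 = 10·(cos(60.0°) + j·sin(60.0°)) = 5 + j8.66 V
  V2 = 120·(cos(-169.7°) + j·sin(-169.7°)) = -118.1 - j21.46 V
  V3 = 48·(cos(-22.4°) + j·sin(-22.4°)) = 44.38 - j18.29 V
Step 2 — Sum components: V_total = -68.69 - j31.09 V.
Step 3 — Convert to polar: |V_total| = 75.4 V, ∠V_total = -155.6°.

V_total = 75.4∠-155.6° V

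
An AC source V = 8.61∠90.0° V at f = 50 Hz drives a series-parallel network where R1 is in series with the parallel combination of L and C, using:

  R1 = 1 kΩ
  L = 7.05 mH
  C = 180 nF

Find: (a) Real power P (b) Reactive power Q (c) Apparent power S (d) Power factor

Step 1 — Angular frequency: ω = 2π·f = 2π·50 = 314.2 rad/s.
Step 2 — Component impedances:
  R1: Z = R = 1000 Ω
  L: Z = jωL = j·314.2·0.00705 = 0 + j2.215 Ω
  C: Z = 1/(jωC) = -j/(ω·C) = 0 - j1.768e+04 Ω
Step 3 — Parallel branch: L || C = 1/(1/L + 1/C) = 0 + j2.215 Ω.
Step 4 — Series with R1: Z_total = R1 + (L || C) = 1000 + j2.215 Ω = 1000∠0.1° Ω.
Step 5 — Source phasor: V = 8.61∠90.0° V = 0 + j8.61 V.
Step 6 — Current: I = V / Z = 1.907e-05 + j0.00861 A = 0.00861∠89.9° A.
Step 7 — Complex power: S = V·I* = 0.07413 + j0.0001642 VA.
Step 8 — Real power: P = Re(S) = 0.07413 W.
Step 9 — Reactive power: Q = Im(S) = 0.0001642 VAR.
Step 10 — Apparent power: |S| = 0.07413 VA.
Step 11 — Power factor: PF = P/|S| = 1 (lagging).

(a) P = 0.07413 W  (b) Q = 0.0001642 VAR  (c) S = 0.07413 VA  (d) PF = 1 (lagging)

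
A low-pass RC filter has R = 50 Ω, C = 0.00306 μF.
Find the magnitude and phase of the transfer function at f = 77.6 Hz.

Step 1 — Angular frequency: ω = 2π·77.6 = 487.6 rad/s.
Step 2 — Transfer function: H(jω) = 1/(1 + jωRC).
Step 3 — Denominator: 1 + jωRC = 1 + j·487.6·50·3.06e-09 = 1 + j7.46e-05.
Step 4 — H = 1 - j7.46e-05.
Step 5 — Magnitude: |H| = 1 (-0.0 dB); phase: φ = -0.0°.

|H| = 1 (-0.0 dB), φ = -0.0°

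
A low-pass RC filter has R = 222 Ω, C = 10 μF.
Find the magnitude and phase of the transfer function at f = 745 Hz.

Step 1 — Angular frequency: ω = 2π·745 = 4681 rad/s.
Step 2 — Transfer function: H(jω) = 1/(1 + jωRC).
Step 3 — Denominator: 1 + jωRC = 1 + j·4681·222·1e-05 = 1 + j10.39.
Step 4 — H = 0.009175 - j0.09535.
Step 5 — Magnitude: |H| = 0.09579 (-20.4 dB); phase: φ = -84.5°.

|H| = 0.09579 (-20.4 dB), φ = -84.5°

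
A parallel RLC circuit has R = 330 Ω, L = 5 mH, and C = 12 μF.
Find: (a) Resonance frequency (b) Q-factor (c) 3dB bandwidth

Step 1 — Resonance: ω₀ = 1/√(LC) = 1/√(0.005·1.2e-05) = 4082 rad/s.
Step 2 — f₀ = ω₀/(2π) = 649.7 Hz.
Step 3 — Parallel Q: Q = R/(ω₀L) = 330/(4082·0.005) = 16.17.
Step 4 — Bandwidth: Δω = ω₀/Q = 252.5 rad/s; BW = Δω/(2π) = 40.19 Hz.

(a) f₀ = 649.7 Hz  (b) Q = 16.17  (c) BW = 40.19 Hz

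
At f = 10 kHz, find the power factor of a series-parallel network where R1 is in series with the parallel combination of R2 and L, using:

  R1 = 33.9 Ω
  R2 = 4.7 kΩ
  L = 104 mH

Step 1 — Angular frequency: ω = 2π·f = 2π·1e+04 = 6.283e+04 rad/s.
Step 2 — Component impedances:
  R1: Z = R = 33.9 Ω
  R2: Z = R = 4700 Ω
  L: Z = jωL = j·6.283e+04·0.104 = 0 + j6535 Ω
Step 3 — Parallel branch: R2 || L = 1/(1/R2 + 1/L) = 3098 + j2228 Ω.
Step 4 — Series with R1: Z_total = R1 + (R2 || L) = 3131 + j2228 Ω = 3843∠35.4° Ω.
Step 5 — Power factor: PF = cos(φ) = Re(Z)/|Z| = 3131.4/3843.1 = 0.8148.
Step 6 — Type: Im(Z) = 2228 ⇒ lagging (phase φ = 35.4°).

PF = 0.8148 (lagging, φ = 35.4°)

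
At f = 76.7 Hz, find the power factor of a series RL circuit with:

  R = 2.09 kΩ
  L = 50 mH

Step 1 — Angular frequency: ω = 2π·f = 2π·76.7 = 481.9 rad/s.
Step 2 — Component impedances:
  R: Z = R = 2090 Ω
  L: Z = jωL = j·481.9·0.05 = 0 + j24.1 Ω
Step 3 — Series combination: Z_total = R + L = 2090 + j24.1 Ω = 2090∠0.7° Ω.
Step 4 — Power factor: PF = cos(φ) = Re(Z)/|Z| = 2090/2090.14 = 0.9999.
Step 5 — Type: Im(Z) = 24.1 ⇒ lagging (phase φ = 0.7°).

PF = 0.9999 (lagging, φ = 0.7°)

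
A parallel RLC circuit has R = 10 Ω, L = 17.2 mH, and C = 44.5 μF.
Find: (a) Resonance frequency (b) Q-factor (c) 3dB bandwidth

Step 1 — Resonance: ω₀ = 1/√(LC) = 1/√(0.0172·4.45e-05) = 1143 rad/s.
Step 2 — f₀ = ω₀/(2π) = 181.9 Hz.
Step 3 — Parallel Q: Q = R/(ω₀L) = 10/(1143·0.0172) = 0.5086.
Step 4 — Bandwidth: Δω = ω₀/Q = 2247 rad/s; BW = Δω/(2π) = 357.7 Hz.

(a) f₀ = 181.9 Hz  (b) Q = 0.5086  (c) BW = 357.7 Hz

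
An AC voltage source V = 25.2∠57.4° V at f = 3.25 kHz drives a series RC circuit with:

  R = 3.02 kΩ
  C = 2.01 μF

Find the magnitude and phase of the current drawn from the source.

Step 1 — Angular frequency: ω = 2π·f = 2π·3250 = 2.042e+04 rad/s.
Step 2 — Component impedances:
  R: Z = R = 3020 Ω
  C: Z = 1/(jωC) = -j/(ω·C) = 0 - j24.36 Ω
Step 3 — Series combination: Z_total = R + C = 3020 - j24.36 Ω = 3020∠-0.5° Ω.
Step 4 — Source phasor: V = 25.2∠57.4° V = 13.58 + j21.23 V.
Step 5 — Ohm's law: I = V / Z_total = (13.58 + j21.23) / (3020 - j24.36) = 0.004439 + j0.007066 A.
Step 6 — Convert to polar: |I| = 0.008344 A, ∠I = 57.9°.

I = 0.008344∠57.9° A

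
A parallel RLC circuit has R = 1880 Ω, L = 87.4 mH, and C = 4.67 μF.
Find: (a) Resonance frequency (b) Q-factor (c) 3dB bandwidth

Step 1 — Resonance: ω₀ = 1/√(LC) = 1/√(0.0874·4.67e-06) = 1565 rad/s.
Step 2 — f₀ = ω₀/(2π) = 249.1 Hz.
Step 3 — Parallel Q: Q = R/(ω₀L) = 1880/(1565·0.0874) = 13.74.
Step 4 — Bandwidth: Δω = ω₀/Q = 113.9 rad/s; BW = Δω/(2π) = 18.13 Hz.

(a) f₀ = 249.1 Hz  (b) Q = 13.74  (c) BW = 18.13 Hz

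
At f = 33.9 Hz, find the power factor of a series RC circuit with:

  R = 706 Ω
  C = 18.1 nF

Step 1 — Angular frequency: ω = 2π·f = 2π·33.9 = 213 rad/s.
Step 2 — Component impedances:
  R: Z = R = 706 Ω
  C: Z = 1/(jωC) = -j/(ω·C) = 0 - j2.594e+05 Ω
Step 3 — Series combination: Z_total = R + C = 706 - j2.594e+05 Ω = 2.594e+05∠-89.8° Ω.
Step 4 — Power factor: PF = cos(φ) = Re(Z)/|Z| = 706/2.594e+05 = 0.002722.
Step 5 — Type: Im(Z) = -2.594e+05 ⇒ leading (phase φ = -89.8°).

PF = 0.002722 (leading, φ = -89.8°)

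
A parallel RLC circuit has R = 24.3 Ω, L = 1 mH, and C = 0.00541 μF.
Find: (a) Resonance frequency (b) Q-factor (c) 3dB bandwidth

Step 1 — Resonance: ω₀ = 1/√(LC) = 1/√(0.001·5.41e-09) = 4.299e+05 rad/s.
Step 2 — f₀ = ω₀/(2π) = 6.843e+04 Hz.
Step 3 — Parallel Q: Q = R/(ω₀L) = 24.3/(4.299e+05·0.001) = 0.05652.
Step 4 — Bandwidth: Δω = ω₀/Q = 7.607e+06 rad/s; BW = Δω/(2π) = 1.211e+06 Hz.

(a) f₀ = 6.843e+04 Hz  (b) Q = 0.05652  (c) BW = 1.211e+06 Hz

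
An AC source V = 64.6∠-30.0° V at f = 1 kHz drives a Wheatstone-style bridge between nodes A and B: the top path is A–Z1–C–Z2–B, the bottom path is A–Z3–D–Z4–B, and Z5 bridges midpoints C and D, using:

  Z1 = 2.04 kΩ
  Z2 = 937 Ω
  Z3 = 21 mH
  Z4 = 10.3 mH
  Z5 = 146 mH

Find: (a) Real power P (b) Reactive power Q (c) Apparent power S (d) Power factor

Step 1 — Angular frequency: ω = 2π·f = 2π·1000 = 6283 rad/s.
Step 2 — Component impedances:
  Z1: Z = R = 2040 Ω
  Z2: Z = R = 937 Ω
  Z3: Z = jωL = j·6283·0.021 = 0 + j131.9 Ω
  Z4: Z = jωL = j·6283·0.0103 = 0 + j64.72 Ω
  Z5: Z = jωL = j·6283·0.146 = 0 + j917.3 Ω
Step 3 — Bridge requires nodal analysis (the Z5 bridge couples midpoints C and D, so the two paths cannot be reduced to a simple series/parallel combination). Setting node B to ground and injecting 1 A at node A, the 3-node admittance system at A, C, D solves to V_A = Z_AB = 12.94 + j195.8 Ω = 196.2∠86.2° Ω.
Step 4 — Source phasor: V = 64.6∠-30.0° V = 55.95 - j32.3 V.
Step 5 — Current: I = V / Z = -0.1454 - j0.2953 A = 0.3292∠-116.2° A.
Step 6 — Complex power: S = V·I* = 1.402 + j21.22 VA.
Step 7 — Real power: P = Re(S) = 1.402 W.
Step 8 — Reactive power: Q = Im(S) = 21.22 VAR.
Step 9 — Apparent power: |S| = 21.27 VA.
Step 10 — Power factor: PF = P/|S| = 0.06593 (lagging).

(a) P = 1.402 W  (b) Q = 21.22 VAR  (c) S = 21.27 VA  (d) PF = 0.06593 (lagging)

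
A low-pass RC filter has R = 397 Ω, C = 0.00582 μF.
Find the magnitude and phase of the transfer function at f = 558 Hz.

Step 1 — Angular frequency: ω = 2π·558 = 3506 rad/s.
Step 2 — Transfer function: H(jω) = 1/(1 + jωRC).
Step 3 — Denominator: 1 + jωRC = 1 + j·3506·397·5.82e-09 = 1 + j0.008101.
Step 4 — H = 0.9999 - j0.0081.
Step 5 — Magnitude: |H| = 1 (-0.0 dB); phase: φ = -0.5°.

|H| = 1 (-0.0 dB), φ = -0.5°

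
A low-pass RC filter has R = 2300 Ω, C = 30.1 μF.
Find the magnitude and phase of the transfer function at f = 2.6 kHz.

Step 1 — Angular frequency: ω = 2π·2600 = 1.634e+04 rad/s.
Step 2 — Transfer function: H(jω) = 1/(1 + jωRC).
Step 3 — Denominator: 1 + jωRC = 1 + j·1.634e+04·2300·3.01e-05 = 1 + j1131.
Step 4 — H = 7.818e-07 - j0.0008842.
Step 5 — Magnitude: |H| = 0.0008842 (-61.1 dB); phase: φ = -89.9°.

|H| = 0.0008842 (-61.1 dB), φ = -89.9°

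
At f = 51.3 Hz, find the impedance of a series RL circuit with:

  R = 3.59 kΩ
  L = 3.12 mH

Step 1 — Angular frequency: ω = 2π·f = 2π·51.3 = 322.3 rad/s.
Step 2 — Component impedances:
  R: Z = R = 3590 Ω
  L: Z = jωL = j·322.3·0.00312 = 0 + j1.006 Ω
Step 3 — Series combination: Z_total = R + L = 3590 + j1.006 Ω = 3590∠0.0° Ω.

Z = 3590 + j1.006 Ω = 3590∠0.0° Ω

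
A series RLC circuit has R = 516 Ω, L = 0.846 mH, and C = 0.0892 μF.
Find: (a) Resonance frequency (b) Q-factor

Step 1 — Resonance condition Im(Z)=0 gives ω₀ = 1/√(LC).
Step 2 — ω₀ = 1/√(0.000846·8.92e-08) = 1.151e+05 rad/s.
Step 3 — f₀ = ω₀/(2π) = 1.832e+04 Hz.
Step 4 — Series Q: Q = ω₀L/R = 1.151e+05·0.000846/516 = 0.1887.

(a) f₀ = 1.832e+04 Hz  (b) Q = 0.1887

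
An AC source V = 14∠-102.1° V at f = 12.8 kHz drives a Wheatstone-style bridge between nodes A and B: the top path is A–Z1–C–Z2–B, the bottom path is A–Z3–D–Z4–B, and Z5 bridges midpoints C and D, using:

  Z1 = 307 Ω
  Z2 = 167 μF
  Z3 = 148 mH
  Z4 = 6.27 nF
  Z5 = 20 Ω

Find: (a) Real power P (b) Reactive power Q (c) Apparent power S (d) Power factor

Step 1 — Angular frequency: ω = 2π·f = 2π·1.28e+04 = 8.042e+04 rad/s.
Step 2 — Component impedances:
  Z1: Z = R = 307 Ω
  Z2: Z = 1/(jωC) = -j/(ω·C) = 0 - j0.07445 Ω
  Z3: Z = jωL = j·8.042e+04·0.148 = 0 + j1.19e+04 Ω
  Z4: Z = 1/(jωC) = -j/(ω·C) = 0 - j1983 Ω
  Z5: Z = R = 20 Ω
Step 3 — Bridge requires nodal analysis (the Z5 bridge couples midpoints C and D, so the two paths cannot be reduced to a simple series/parallel combination). Setting node B to ground and injecting 1 A at node A, the 3-node admittance system at A, C, D solves to V_A = Z_AB = 306.8 + j7.838 Ω = 306.9∠1.5° Ω.
Step 4 — Source phasor: V = 14∠-102.1° V = -2.935 - j13.69 V.
Step 5 — Current: I = V / Z = -0.0107 - j0.04435 A = 0.04562∠-103.6° A.
Step 6 — Complex power: S = V·I* = 0.6385 + j0.01631 VA.
Step 7 — Real power: P = Re(S) = 0.6385 W.
Step 8 — Reactive power: Q = Im(S) = 0.01631 VAR.
Step 9 — Apparent power: |S| = 0.6387 VA.
Step 10 — Power factor: PF = P/|S| = 0.9997 (lagging).

(a) P = 0.6385 W  (b) Q = 0.01631 VAR  (c) S = 0.6387 VA  (d) PF = 0.9997 (lagging)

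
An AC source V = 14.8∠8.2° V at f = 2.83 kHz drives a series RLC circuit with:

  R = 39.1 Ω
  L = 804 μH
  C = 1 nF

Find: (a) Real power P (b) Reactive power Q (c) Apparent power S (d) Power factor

Step 1 — Angular frequency: ω = 2π·f = 2π·2830 = 1.778e+04 rad/s.
Step 2 — Component impedances:
  R: Z = R = 39.1 Ω
  L: Z = jωL = j·1.778e+04·0.000804 = 0 + j14.3 Ω
  C: Z = 1/(jωC) = -j/(ω·C) = 0 - j5.624e+04 Ω
Step 3 — Series combination: Z_total = R + L + C = 39.1 - j5.622e+04 Ω = 5.622e+04∠-90.0° Ω.
Step 4 — Source phasor: V = 14.8∠8.2° V = 14.65 + j2.111 V.
Step 5 — Current: I = V / Z = -3.736e-05 + j0.0002606 A = 0.0002632∠98.2° A.
Step 6 — Complex power: S = V·I* = 2.709e-06 - j0.003896 VA.
Step 7 — Real power: P = Re(S) = 2.709e-06 W.
Step 8 — Reactive power: Q = Im(S) = -0.003896 VAR.
Step 9 — Apparent power: |S| = 0.003896 VA.
Step 10 — Power factor: PF = P/|S| = 0.0006954 (leading).

(a) P = 2.709e-06 W  (b) Q = -0.003896 VAR  (c) S = 0.003896 VA  (d) PF = 0.0006954 (leading)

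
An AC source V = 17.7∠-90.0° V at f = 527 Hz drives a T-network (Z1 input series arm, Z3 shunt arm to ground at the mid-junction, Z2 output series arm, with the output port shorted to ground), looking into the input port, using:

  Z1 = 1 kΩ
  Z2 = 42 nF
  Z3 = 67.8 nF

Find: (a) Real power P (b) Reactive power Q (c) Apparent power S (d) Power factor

Step 1 — Angular frequency: ω = 2π·f = 2π·527 = 3311 rad/s.
Step 2 — Component impedances:
  Z1: Z = R = 1000 Ω
  Z2: Z = 1/(jωC) = -j/(ω·C) = 0 - j7191 Ω
  Z3: Z = 1/(jωC) = -j/(ω·C) = 0 - j4454 Ω
Step 3 — With the output port shorted to ground, the output series arm Z2 runs from the junction to ground; the shunt arm Z3 also runs from the junction to ground. They appear in parallel: Z3 || Z2 = 0 - j2750 Ω.
Step 4 — Series with input arm Z1: Z_in = Z1 + (Z3 || Z2) = 1000 - j2750 Ω = 2927∠-70.0° Ω.
Step 5 — Source phasor: V = 17.7∠-90.0° V = 0 - j17.7 V.
Step 6 — Current: I = V / Z = 0.005684 - j0.002067 A = 0.006048∠-20.0° A.
Step 7 — Complex power: S = V·I* = 0.03658 - j0.1006 VA.
Step 8 — Real power: P = Re(S) = 0.03658 W.
Step 9 — Reactive power: Q = Im(S) = -0.1006 VAR.
Step 10 — Apparent power: |S| = 0.107 VA.
Step 11 — Power factor: PF = P/|S| = 0.3417 (leading).

(a) P = 0.03658 W  (b) Q = -0.1006 VAR  (c) S = 0.107 VA  (d) PF = 0.3417 (leading)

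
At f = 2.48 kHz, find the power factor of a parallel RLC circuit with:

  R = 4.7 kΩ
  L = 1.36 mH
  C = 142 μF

Step 1 — Angular frequency: ω = 2π·f = 2π·2480 = 1.558e+04 rad/s.
Step 2 — Component impedances:
  R: Z = R = 4700 Ω
  L: Z = jωL = j·1.558e+04·0.00136 = 0 + j21.19 Ω
  C: Z = 1/(jωC) = -j/(ω·C) = 0 - j0.4519 Ω
Step 3 — Parallel combination: 1/Z_total = 1/R + 1/L + 1/C; Z_total = 4.537e-05 - j0.4618 Ω = 0.4618∠-90.0° Ω.
Step 4 — Power factor: PF = cos(φ) = Re(Z)/|Z| = 4.537e-05/0.4618 = 9.825e-05.
Step 5 — Type: Im(Z) = -0.4618 ⇒ leading (phase φ = -90.0°).

PF = 9.825e-05 (leading, φ = -90.0°)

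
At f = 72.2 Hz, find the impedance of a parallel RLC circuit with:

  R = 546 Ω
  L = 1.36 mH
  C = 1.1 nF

Step 1 — Angular frequency: ω = 2π·f = 2π·72.2 = 453.6 rad/s.
Step 2 — Component impedances:
  R: Z = R = 546 Ω
  L: Z = jωL = j·453.6·0.00136 = 0 + j0.617 Ω
  C: Z = 1/(jωC) = -j/(ω·C) = 0 - j2.004e+06 Ω
Step 3 — Parallel combination: 1/Z_total = 1/R + 1/L + 1/C; Z_total = 0.0006971 + j0.617 Ω = 0.617∠89.9° Ω.

Z = 0.0006971 + j0.617 Ω = 0.617∠89.9° Ω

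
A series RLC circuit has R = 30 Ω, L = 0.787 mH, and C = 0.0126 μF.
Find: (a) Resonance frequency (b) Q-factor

Step 1 — Resonance condition Im(Z)=0 gives ω₀ = 1/√(LC).
Step 2 — ω₀ = 1/√(0.000787·1.26e-08) = 3.176e+05 rad/s.
Step 3 — f₀ = ω₀/(2π) = 5.054e+04 Hz.
Step 4 — Series Q: Q = ω₀L/R = 3.176e+05·0.000787/30 = 8.331.

(a) f₀ = 5.054e+04 Hz  (b) Q = 8.331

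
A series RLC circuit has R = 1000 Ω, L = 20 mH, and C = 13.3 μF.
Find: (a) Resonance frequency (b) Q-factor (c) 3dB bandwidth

Step 1 — Resonance condition Im(Z)=0 gives ω₀ = 1/√(LC).
Step 2 — ω₀ = 1/√(0.02·1.33e-05) = 1939 rad/s.
Step 3 — f₀ = ω₀/(2π) = 308.6 Hz.
Step 4 — Series Q: Q = ω₀L/R = 1939·0.02/1000 = 0.03878.
Step 5 — 3dB bandwidth: Δω = ω₀/Q = 5e+04 rad/s; BW = Δω/(2π) = 7958 Hz.

(a) f₀ = 308.6 Hz  (b) Q = 0.03878  (c) BW = 7958 Hz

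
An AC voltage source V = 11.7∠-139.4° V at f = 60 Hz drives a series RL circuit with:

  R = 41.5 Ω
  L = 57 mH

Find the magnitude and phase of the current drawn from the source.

Step 1 — Angular frequency: ω = 2π·f = 2π·60 = 377 rad/s.
Step 2 — Component impedances:
  R: Z = R = 41.5 Ω
  L: Z = jωL = j·377·0.057 = 0 + j21.49 Ω
Step 3 — Series combination: Z_total = R + L = 41.5 + j21.49 Ω = 46.73∠27.4° Ω.
Step 4 — Source phasor: V = 11.7∠-139.4° V = -8.883 - j7.614 V.
Step 5 — Ohm's law: I = V / Z_total = (-8.883 - j7.614) / (41.5 + j21.49) = -0.2437 - j0.05728 A.
Step 6 — Convert to polar: |I| = 0.2504 A, ∠I = -166.8°.

I = 0.2504∠-166.8° A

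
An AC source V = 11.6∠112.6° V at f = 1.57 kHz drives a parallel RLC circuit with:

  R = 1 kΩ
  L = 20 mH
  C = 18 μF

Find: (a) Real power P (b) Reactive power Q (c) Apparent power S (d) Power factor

Step 1 — Angular frequency: ω = 2π·f = 2π·1570 = 9865 rad/s.
Step 2 — Component impedances:
  R: Z = R = 1000 Ω
  L: Z = jωL = j·9865·0.02 = 0 + j197.3 Ω
  C: Z = 1/(jωC) = -j/(ω·C) = 0 - j5.632 Ω
Step 3 — Parallel combination: 1/Z_total = 1/R + 1/L + 1/C; Z_total = 0.03361 - j5.797 Ω = 5.797∠-89.7° Ω.
Step 4 — Source phasor: V = 11.6∠112.6° V = -4.458 + j10.71 V.
Step 5 — Current: I = V / Z = -1.852 - j0.7582 A = 2.001∠-157.7° A.
Step 6 — Complex power: S = V·I* = 0.1346 - j23.21 VA.
Step 7 — Real power: P = Re(S) = 0.1346 W.
Step 8 — Reactive power: Q = Im(S) = -23.21 VAR.
Step 9 — Apparent power: |S| = 23.21 VA.
Step 10 — Power factor: PF = P/|S| = 0.005797 (leading).

(a) P = 0.1346 W  (b) Q = -23.21 VAR  (c) S = 23.21 VA  (d) PF = 0.005797 (leading)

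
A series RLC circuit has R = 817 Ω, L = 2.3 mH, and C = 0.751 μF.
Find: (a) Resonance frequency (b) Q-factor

Step 1 — Resonance condition Im(Z)=0 gives ω₀ = 1/√(LC).
Step 2 — ω₀ = 1/√(0.0023·7.51e-07) = 2.406e+04 rad/s.
Step 3 — f₀ = ω₀/(2π) = 3829 Hz.
Step 4 — Series Q: Q = ω₀L/R = 2.406e+04·0.0023/817 = 0.06774.

(a) f₀ = 3829 Hz  (b) Q = 0.06774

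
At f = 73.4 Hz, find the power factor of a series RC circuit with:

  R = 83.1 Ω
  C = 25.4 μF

Step 1 — Angular frequency: ω = 2π·f = 2π·73.4 = 461.2 rad/s.
Step 2 — Component impedances:
  R: Z = R = 83.1 Ω
  C: Z = 1/(jωC) = -j/(ω·C) = 0 - j85.37 Ω
Step 3 — Series combination: Z_total = R + C = 83.1 - j85.37 Ω = 119.1∠-45.8° Ω.
Step 4 — Power factor: PF = cos(φ) = Re(Z)/|Z| = 83.1/119.135 = 0.6975.
Step 5 — Type: Im(Z) = -85.37 ⇒ leading (phase φ = -45.8°).

PF = 0.6975 (leading, φ = -45.8°)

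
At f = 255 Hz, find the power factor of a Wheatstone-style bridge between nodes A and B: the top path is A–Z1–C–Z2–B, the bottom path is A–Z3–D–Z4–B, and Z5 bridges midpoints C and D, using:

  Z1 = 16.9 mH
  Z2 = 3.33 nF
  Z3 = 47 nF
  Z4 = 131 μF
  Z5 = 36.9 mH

Step 1 — Angular frequency: ω = 2π·f = 2π·255 = 1602 rad/s.
Step 2 — Component impedances:
  Z1: Z = jωL = j·1602·0.0169 = 0 + j27.08 Ω
  Z2: Z = 1/(jωC) = -j/(ω·C) = 0 - j1.874e+05 Ω
  Z3: Z = 1/(jωC) = -j/(ω·C) = 0 - j1.328e+04 Ω
  Z4: Z = 1/(jωC) = -j/(ω·C) = 0 - j4.764 Ω
  Z5: Z = jωL = j·1602·0.0369 = 0 + j59.12 Ω
Step 3 — Bridge requires nodal analysis (the Z5 bridge couples midpoints C and D, so the two paths cannot be reduced to a simple series/parallel combination). Setting node B to ground and injecting 1 A at node A, the 3-node admittance system at A, C, D solves to V_A = Z_AB = 0 + j82.01 Ω = 82.01∠90.0° Ω.
Step 4 — Power factor: PF = cos(φ) = Re(Z)/|Z| = 0/82.01 = 0.
Step 5 — Type: Im(Z) = 82.01 ⇒ lagging (phase φ = 90.0°).

PF = 0 (lagging, φ = 90.0°)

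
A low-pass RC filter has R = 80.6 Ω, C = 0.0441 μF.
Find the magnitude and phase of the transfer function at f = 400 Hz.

Step 1 — Angular frequency: ω = 2π·400 = 2513 rad/s.
Step 2 — Transfer function: H(jω) = 1/(1 + jωRC).
Step 3 — Denominator: 1 + jωRC = 1 + j·2513·80.6·4.41e-08 = 1 + j0.008933.
Step 4 — H = 0.9999 - j0.008933.
Step 5 — Magnitude: |H| = 1 (-0.0 dB); phase: φ = -0.5°.

|H| = 1 (-0.0 dB), φ = -0.5°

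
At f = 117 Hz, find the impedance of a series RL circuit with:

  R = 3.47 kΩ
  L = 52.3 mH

Step 1 — Angular frequency: ω = 2π·f = 2π·117 = 735.1 rad/s.
Step 2 — Component impedances:
  R: Z = R = 3470 Ω
  L: Z = jωL = j·735.1·0.0523 = 0 + j38.45 Ω
Step 3 — Series combination: Z_total = R + L = 3470 + j38.45 Ω = 3470∠0.6° Ω.

Z = 3470 + j38.45 Ω = 3470∠0.6° Ω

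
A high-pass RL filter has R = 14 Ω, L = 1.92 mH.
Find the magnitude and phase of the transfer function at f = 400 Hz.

Step 1 — Angular frequency: ω = 2π·400 = 2513 rad/s.
Step 2 — Transfer function: H(jω) = jωL/(R + jωL).
Step 3 — Numerator jωL = j·4.825; denominator R + jωL = 14 + j4.825.
Step 4 — H = 0.1062 + j0.3081.
Step 5 — Magnitude: |H| = 0.3259 (-9.7 dB); phase: φ = 71.0°.

|H| = 0.3259 (-9.7 dB), φ = 71.0°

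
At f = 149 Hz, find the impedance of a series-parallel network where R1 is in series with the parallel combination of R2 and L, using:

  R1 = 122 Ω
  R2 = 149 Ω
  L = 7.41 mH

Step 1 — Angular frequency: ω = 2π·f = 2π·149 = 936.2 rad/s.
Step 2 — Component impedances:
  R1: Z = R = 122 Ω
  R2: Z = R = 149 Ω
  L: Z = jωL = j·936.2·0.00741 = 0 + j6.937 Ω
Step 3 — Parallel branch: R2 || L = 1/(1/R2 + 1/L) = 0.3223 + j6.922 Ω.
Step 4 — Series with R1: Z_total = R1 + (R2 || L) = 122.3 + j6.922 Ω = 122.5∠3.2° Ω.

Z = 122.3 + j6.922 Ω = 122.5∠3.2° Ω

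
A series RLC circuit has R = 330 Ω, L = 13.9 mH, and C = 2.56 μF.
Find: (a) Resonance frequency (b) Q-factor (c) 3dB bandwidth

Step 1 — Resonance condition Im(Z)=0 gives ω₀ = 1/√(LC).
Step 2 — ω₀ = 1/√(0.0139·2.56e-06) = 5301 rad/s.
Step 3 — f₀ = ω₀/(2π) = 843.7 Hz.
Step 4 — Series Q: Q = ω₀L/R = 5301·0.0139/330 = 0.2233.
Step 5 — 3dB bandwidth: Δω = ω₀/Q = 2.374e+04 rad/s; BW = Δω/(2π) = 3778 Hz.

(a) f₀ = 843.7 Hz  (b) Q = 0.2233  (c) BW = 3778 Hz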